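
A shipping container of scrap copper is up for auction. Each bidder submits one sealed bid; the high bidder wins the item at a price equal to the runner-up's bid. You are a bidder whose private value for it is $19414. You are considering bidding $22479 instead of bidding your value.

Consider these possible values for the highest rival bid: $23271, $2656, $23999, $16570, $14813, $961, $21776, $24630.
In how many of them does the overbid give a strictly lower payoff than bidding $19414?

1

The deviation hurts exactly when the highest competing bid lies strictly between $19414 and $22479 — overbidding then wins at a price above your value.
$23271: above both → same outcome either way.
$2656: below both → same outcome either way.
$23999: above both → same outcome either way.
$16570: below both → same outcome either way.
$14813: below both → same outcome either way.
$961: below both → same outcome either way.
$21776: inside the interval → strictly worse (loss $2362).
$24630: above both → same outcome either way.
Count: 1.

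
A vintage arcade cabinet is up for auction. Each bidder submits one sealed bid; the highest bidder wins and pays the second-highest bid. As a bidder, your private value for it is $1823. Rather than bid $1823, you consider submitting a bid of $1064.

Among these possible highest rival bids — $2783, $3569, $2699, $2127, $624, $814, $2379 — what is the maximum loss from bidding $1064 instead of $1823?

$2783: same outcome either way → loss $0.
$3569: same outcome either way → loss $0.
$2699: same outcome either way → loss $0.
$2127: same outcome either way → loss $0.
$624: same outcome either way → loss $0.
$814: same outcome either way → loss $0.
$2379: same outcome either way → loss $0.
Maximum loss: $0.

$0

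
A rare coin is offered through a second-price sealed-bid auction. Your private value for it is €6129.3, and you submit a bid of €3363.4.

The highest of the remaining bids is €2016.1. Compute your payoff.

Your bid €3363.4 exceeds the highest competing bid €2016.1, so you win.
In a second-price auction the winner pays the second-highest bid, €2016.1.
Payoff = value − price = €6129.3 − €2016.1 = €4113.2.

€4113.2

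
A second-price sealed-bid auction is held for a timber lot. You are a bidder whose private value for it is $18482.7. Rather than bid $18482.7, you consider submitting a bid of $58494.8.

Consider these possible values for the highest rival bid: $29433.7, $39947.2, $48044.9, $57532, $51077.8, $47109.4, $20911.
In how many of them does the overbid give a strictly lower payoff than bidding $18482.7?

7

The deviation hurts exactly when the highest competing bid lies strictly between $18482.7 and $58494.8 — overbidding then wins at a price above your value.
$29433.7: inside the interval → strictly worse (loss $10951).
$39947.2: inside the interval → strictly worse (loss $21464.5).
$48044.9: inside the interval → strictly worse (loss $29562.2).
$57532: inside the interval → strictly worse (loss $39049.3).
$51077.8: inside the interval → strictly worse (loss $32595.1).
$47109.4: inside the interval → strictly worse (loss $28626.7).
$20911: inside the interval → strictly worse (loss $2428.3).
Count: 7.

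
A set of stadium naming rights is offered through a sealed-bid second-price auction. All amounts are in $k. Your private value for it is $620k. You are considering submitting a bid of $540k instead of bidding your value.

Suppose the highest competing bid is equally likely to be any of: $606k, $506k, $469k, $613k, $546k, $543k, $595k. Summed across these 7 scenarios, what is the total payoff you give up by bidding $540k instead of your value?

$197k

The deviation costs you only when the competing bid falls strictly between $540k and $620k; elsewhere both bids give the same outcome.
$606k: truthful payoff $14k, deviation payoff $0k → loss $14k.
$506k: outcomes coincide → loss $0k.
$469k: outcomes coincide → loss $0k.
$613k: truthful payoff $7k, deviation payoff $0k → loss $7k.
$546k: truthful payoff $74k, deviation payoff $0k → loss $74k.
$543k: truthful payoff $77k, deviation payoff $0k → loss $77k.
$595k: truthful payoff $25k, deviation payoff $0k → loss $25k.
Total loss = $14k + $7k + $74k + $77k + $25k = $197k.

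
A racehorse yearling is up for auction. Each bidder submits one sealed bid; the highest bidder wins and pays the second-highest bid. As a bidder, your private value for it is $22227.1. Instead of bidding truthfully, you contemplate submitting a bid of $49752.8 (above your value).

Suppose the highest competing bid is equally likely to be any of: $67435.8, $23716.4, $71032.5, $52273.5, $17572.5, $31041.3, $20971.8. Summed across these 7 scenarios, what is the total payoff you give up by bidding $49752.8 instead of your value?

The deviation costs you only when the competing bid falls strictly between $22227.1 and $49752.8; elsewhere both bids give the same outcome.
$67435.8: outcomes coincide → loss $0.
$23716.4: truthful payoff $0, deviation payoff −$1489.3 → loss $1489.3.
$71032.5: outcomes coincide → loss $0.
$52273.5: outcomes coincide → loss $0.
$17572.5: outcomes coincide → loss $0.
$31041.3: truthful payoff $0, deviation payoff −$8814.2 → loss $8814.2.
$20971.8: outcomes coincide → loss $0.
Total loss = $1489.3 + $8814.2 = $10303.5.

$10303.5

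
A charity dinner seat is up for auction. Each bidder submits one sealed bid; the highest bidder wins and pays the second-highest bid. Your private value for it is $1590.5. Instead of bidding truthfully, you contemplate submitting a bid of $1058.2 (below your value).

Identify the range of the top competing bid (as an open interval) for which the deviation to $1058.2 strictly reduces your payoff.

($1058.2, $1590.5)

If the competing bid is below $1058.2, both bids win at the same price — no difference.
If it is above $1590.5, both bids lose — no difference.
If it lies strictly between $1058.2 and $1590.5, bidding your value wins at a price below your value (positive payoff) while bidding $1058.2 loses (payoff 0).
So the deviation strictly hurts on the open interval ($1058.2, $1590.5).
In a second-price auction your bid sets only whether you win, not what you pay, so bidding your true value is weakly dominant.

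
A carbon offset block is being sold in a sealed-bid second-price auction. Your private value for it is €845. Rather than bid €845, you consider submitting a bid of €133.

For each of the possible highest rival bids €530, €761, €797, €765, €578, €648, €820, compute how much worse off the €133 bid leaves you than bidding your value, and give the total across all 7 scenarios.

The deviation costs you only when the competing bid falls strictly between €133 and €845; elsewhere both bids give the same outcome.
€530: truthful payoff €315, deviation payoff €0 → loss €315.
€761: truthful payoff €84, deviation payoff €0 → loss €84.
€797: truthful payoff €48, deviation payoff €0 → loss €48.
€765: truthful payoff €80, deviation payoff €0 → loss €80.
€578: truthful payoff €267, deviation payoff €0 → loss €267.
€648: truthful payoff €197, deviation payoff €0 → loss €197.
€820: truthful payoff €25, deviation payoff €0 → loss €25.
Total loss = €315 + €84 + €48 + €80 + €267 + €197 + €25 = €1016.

€1016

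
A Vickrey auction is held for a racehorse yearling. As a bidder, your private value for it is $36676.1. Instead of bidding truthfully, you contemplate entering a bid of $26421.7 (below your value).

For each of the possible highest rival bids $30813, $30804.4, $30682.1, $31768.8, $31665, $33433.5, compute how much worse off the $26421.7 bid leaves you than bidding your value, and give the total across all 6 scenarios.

The deviation costs you only when the competing bid falls strictly between $26421.7 and $36676.1; elsewhere both bids give the same outcome.
$30813: truthful payoff $5863.1, deviation payoff $0 → loss $5863.1.
$30804.4: truthful payoff $5871.7, deviation payoff $0 → loss $5871.7.
$30682.1: truthful payoff $5994, deviation payoff $0 → loss $5994.
$31768.8: truthful payoff $4907.3, deviation payoff $0 → loss $4907.3.
$31665: truthful payoff $5011.1, deviation payoff $0 → loss $5011.1.
$33433.5: truthful payoff $3242.6, deviation payoff $0 → loss $3242.6.
Total loss = $5863.1 + $5871.7 + $5994 + $4907.3 + $5011.1 + $3242.6 = $30889.8.

$30889.8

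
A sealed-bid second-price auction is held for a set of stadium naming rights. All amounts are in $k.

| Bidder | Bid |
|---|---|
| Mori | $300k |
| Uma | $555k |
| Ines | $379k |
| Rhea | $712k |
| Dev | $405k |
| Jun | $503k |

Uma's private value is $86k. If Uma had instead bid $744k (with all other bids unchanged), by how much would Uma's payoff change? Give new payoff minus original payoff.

The highest bid among the other bidders is $712k; Uma's bid doesn't change that.
Original bid $555k: Uma is not highest (top rival bid is $712k); payoff $0k.
Alternative bid $744k: Uma is highest, pays the top rival bid $712k; payoff $86k − $712k = −$626k.
Change in payoff = −$626k − ($0k) = −$626k.

−$626k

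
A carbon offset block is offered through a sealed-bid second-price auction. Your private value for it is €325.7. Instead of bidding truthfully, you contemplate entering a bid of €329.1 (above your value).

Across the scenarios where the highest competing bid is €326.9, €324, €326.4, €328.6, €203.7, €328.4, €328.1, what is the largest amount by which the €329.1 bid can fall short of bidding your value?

€2.9

€326.9: truthful gives €0, deviation gives −€1.2 → loss €1.2.
€324: same outcome either way → loss €0.
€326.4: truthful gives €0, deviation gives −€0.7 → loss €0.7.
€328.6: truthful gives €0, deviation gives −€2.9 → loss €2.9.
€203.7: same outcome either way → loss €0.
€328.4: truthful gives €0, deviation gives −€2.7 → loss €2.7.
€328.1: truthful gives €0, deviation gives −€2.4 → loss €2.4.
Maximum loss: €2.9.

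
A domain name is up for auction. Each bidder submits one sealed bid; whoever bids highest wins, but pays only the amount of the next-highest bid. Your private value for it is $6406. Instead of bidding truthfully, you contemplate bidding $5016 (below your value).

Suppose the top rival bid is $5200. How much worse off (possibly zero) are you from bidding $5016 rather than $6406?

Bidding your value $6406: you win (since $6406 > $5200) and pay $5200. Payoff $1206.
Bidding $5016: you lose. Payoff $0.
The competing bid $5200 lies between your shaded bid and your value, so underbidding forfeits an item you could have won at a profitable price.
Loss from deviating = $1206 − ($0) = $1206.

$1206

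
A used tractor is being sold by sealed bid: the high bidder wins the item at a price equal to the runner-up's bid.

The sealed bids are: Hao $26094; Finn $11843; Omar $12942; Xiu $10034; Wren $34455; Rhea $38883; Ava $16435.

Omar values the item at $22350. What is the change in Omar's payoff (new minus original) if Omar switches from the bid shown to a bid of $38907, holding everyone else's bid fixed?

The highest bid among the other bidders is $38883; Omar's bid doesn't change that.
Original bid $12942: Omar is not highest (top rival bid is $38883); payoff $0.
Alternative bid $38907: Omar is highest, pays the top rival bid $38883; payoff $22350 − $38883 = −$16533.
Change in payoff = −$16533 − ($0) = −$16533.

−$16533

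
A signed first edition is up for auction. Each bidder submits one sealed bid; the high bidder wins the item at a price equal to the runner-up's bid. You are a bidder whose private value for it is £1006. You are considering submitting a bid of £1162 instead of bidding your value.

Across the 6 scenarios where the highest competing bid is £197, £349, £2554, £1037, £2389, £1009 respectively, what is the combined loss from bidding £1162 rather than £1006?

£34

The deviation costs you only when the competing bid falls strictly between £1006 and £1162; elsewhere both bids give the same outcome.
£197: outcomes coincide → loss £0.
£349: outcomes coincide → loss £0.
£2554: outcomes coincide → loss £0.
£1037: truthful payoff £0, deviation payoff −£31 → loss £31.
£2389: outcomes coincide → loss £0.
£1009: truthful payoff £0, deviation payoff −£3 → loss £3.
Total loss = £31 + £3 = £34.
Because the price is fixed by the runner-up's bid, deviating from your value can only change a good outcome into a bad one — never the reverse.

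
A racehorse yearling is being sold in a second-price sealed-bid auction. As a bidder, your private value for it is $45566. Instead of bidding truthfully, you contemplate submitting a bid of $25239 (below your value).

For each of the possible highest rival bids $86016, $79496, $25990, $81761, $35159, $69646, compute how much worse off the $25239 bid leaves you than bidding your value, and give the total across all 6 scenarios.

$29983

The deviation costs you only when the competing bid falls strictly between $25239 and $45566; elsewhere both bids give the same outcome.
$86016: outcomes coincide → loss $0.
$79496: outcomes coincide → loss $0.
$25990: truthful payoff $19576, deviation payoff $0 → loss $19576.
$81761: outcomes coincide → loss $0.
$35159: truthful payoff $10407, deviation payoff $0 → loss $10407.
$69646: outcomes coincide → loss $0.
Total loss = $19576 + $10407 = $29983.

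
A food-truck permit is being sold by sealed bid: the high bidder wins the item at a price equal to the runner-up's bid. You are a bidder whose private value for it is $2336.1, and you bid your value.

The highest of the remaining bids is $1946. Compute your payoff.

$390.1

Your bid $2336.1 exceeds the highest competing bid $1946, so you win.
In a second-price auction the winner pays the second-highest bid, $1946.
Payoff = value − price = $2336.1 − $1946 = $390.1.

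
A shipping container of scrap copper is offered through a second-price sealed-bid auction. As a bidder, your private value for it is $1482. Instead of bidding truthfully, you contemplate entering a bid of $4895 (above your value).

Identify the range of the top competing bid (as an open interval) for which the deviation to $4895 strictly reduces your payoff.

If the competing bid is below $1482, both bids win at the same price — no difference.
If it is above $4895, both bids lose — no difference.
If it lies strictly between $1482 and $4895, bidding your value loses (payoff 0) while bidding $4895 wins at a price above your value (payoff negative).
So the deviation strictly hurts on the open interval ($1482, $4895).
In a second-price auction your bid sets only whether you win, not what you pay, so bidding your true value is weakly dominant.

($1482, $4895)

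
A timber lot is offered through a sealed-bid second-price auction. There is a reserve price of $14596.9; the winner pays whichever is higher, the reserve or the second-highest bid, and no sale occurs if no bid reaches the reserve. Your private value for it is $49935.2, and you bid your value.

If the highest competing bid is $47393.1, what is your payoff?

Your bid $49935.2 is the highest and exceeds the reserve.
Price = max(second-highest bid, reserve) = max($47393.1, $14596.9) = $47393.1.
Payoff = $49935.2 − $47393.1 = $2542.1.

$2542.1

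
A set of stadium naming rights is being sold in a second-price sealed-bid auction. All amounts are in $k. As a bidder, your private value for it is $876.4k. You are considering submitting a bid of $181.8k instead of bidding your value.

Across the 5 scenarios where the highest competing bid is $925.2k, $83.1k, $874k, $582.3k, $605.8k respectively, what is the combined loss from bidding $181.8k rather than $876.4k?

The deviation costs you only when the competing bid falls strictly between $181.8k and $876.4k; elsewhere both bids give the same outcome.
$925.2k: outcomes coincide → loss $0k.
$83.1k: outcomes coincide → loss $0k.
$874k: truthful payoff $2.4k, deviation payoff $0k → loss $2.4k.
$582.3k: truthful payoff $294.1k, deviation payoff $0k → loss $294.1k.
$605.8k: truthful payoff $270.6k, deviation payoff $0k → loss $270.6k.
Total loss = $2.4k + $294.1k + $270.6k = $567.1k.

$567.1k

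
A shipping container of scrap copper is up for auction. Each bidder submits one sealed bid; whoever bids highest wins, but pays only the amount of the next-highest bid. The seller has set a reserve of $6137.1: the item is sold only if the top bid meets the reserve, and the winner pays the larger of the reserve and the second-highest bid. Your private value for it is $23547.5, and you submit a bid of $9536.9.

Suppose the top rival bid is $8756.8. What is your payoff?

Your bid $9536.9 is the highest and exceeds the reserve.
Price = max(second-highest bid, reserve) = max($8756.8, $6137.1) = $8756.8.
Payoff = $23547.5 − $8756.8 = $14790.7.

$14790.7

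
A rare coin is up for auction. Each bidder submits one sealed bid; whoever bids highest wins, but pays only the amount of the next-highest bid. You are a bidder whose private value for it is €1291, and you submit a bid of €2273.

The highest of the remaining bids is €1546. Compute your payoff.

−€255

Your bid €2273 exceeds the highest competing bid €1546, so you win.
In a second-price auction the winner pays the second-highest bid, €1546.
Payoff = value − price = €1291 − €1546 = −€255.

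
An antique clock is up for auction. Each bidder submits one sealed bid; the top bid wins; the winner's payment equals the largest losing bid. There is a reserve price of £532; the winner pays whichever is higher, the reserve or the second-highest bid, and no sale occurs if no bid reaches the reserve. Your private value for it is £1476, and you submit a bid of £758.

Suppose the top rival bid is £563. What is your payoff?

Your bid £758 is the highest and exceeds the reserve.
Price = max(second-highest bid, reserve) = max(£563, £532) = £563.
Payoff = £1476 − £563 = £913.

£913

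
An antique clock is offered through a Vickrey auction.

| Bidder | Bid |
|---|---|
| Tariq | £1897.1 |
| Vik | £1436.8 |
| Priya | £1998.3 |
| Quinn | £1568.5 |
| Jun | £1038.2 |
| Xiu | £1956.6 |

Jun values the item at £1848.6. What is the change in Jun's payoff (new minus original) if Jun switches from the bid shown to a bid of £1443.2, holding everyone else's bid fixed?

The highest bid among the other bidders is £1998.3; Jun's bid doesn't change that.
Original bid £1038.2: Jun is not highest (top rival bid is £1998.3); payoff £0.
Alternative bid £1443.2: Jun is not highest (top rival bid is £1998.3); payoff £0.
Change in payoff = £0 − (£0) = £0.

£0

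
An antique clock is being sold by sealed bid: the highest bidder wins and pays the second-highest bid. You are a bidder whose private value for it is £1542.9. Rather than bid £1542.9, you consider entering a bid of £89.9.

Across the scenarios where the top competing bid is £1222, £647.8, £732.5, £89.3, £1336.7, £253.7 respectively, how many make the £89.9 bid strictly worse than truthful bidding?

5

The deviation hurts exactly when the highest competing bid lies strictly between £89.9 and £1542.9 — underbidding then forfeits a profitable win.
£1222: inside the interval → strictly worse (loss £320.9).
£647.8: inside the interval → strictly worse (loss £895.1).
£732.5: inside the interval → strictly worse (loss £810.4).
£89.3: below both → same outcome either way.
£1336.7: inside the interval → strictly worse (loss £206.2).
£253.7: inside the interval → strictly worse (loss £1289.2).
Count: 5.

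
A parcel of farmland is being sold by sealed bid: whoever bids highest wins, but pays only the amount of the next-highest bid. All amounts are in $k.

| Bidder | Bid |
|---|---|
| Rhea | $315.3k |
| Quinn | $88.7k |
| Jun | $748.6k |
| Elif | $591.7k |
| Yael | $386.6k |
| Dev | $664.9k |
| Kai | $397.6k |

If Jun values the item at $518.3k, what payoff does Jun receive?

Highest bid: Jun at $748.6k, so Jun wins.
Second-highest bid: Dev at $664.9k — that is the price the winner pays.
Jun's payoff = value − price = $518.3k − $664.9k = −$146.6k.

−$146.6k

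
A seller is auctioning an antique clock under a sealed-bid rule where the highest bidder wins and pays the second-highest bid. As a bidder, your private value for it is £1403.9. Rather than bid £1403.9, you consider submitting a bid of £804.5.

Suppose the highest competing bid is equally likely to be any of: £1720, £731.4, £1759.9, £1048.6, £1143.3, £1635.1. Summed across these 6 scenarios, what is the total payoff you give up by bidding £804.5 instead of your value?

£615.9

The deviation costs you only when the competing bid falls strictly between £804.5 and £1403.9; elsewhere both bids give the same outcome.
£1720: outcomes coincide → loss £0.
£731.4: outcomes coincide → loss £0.
£1759.9: outcomes coincide → loss £0.
£1048.6: truthful payoff £355.3, deviation payoff £0 → loss £355.3.
£1143.3: truthful payoff £260.6, deviation payoff £0 → loss £260.6.
£1635.1: outcomes coincide → loss £0.
Total loss = £355.3 + £260.6 = £615.9.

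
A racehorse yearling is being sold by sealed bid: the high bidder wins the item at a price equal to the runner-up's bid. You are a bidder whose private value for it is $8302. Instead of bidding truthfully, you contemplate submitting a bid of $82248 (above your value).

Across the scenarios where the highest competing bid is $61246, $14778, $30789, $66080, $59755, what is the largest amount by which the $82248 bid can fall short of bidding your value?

$61246: truthful gives $0, deviation gives −$52944 → loss $52944.
$14778: truthful gives $0, deviation gives −$6476 → loss $6476.
$30789: truthful gives $0, deviation gives −$22487 → loss $22487.
$66080: truthful gives $0, deviation gives −$57778 → loss $57778.
$59755: truthful gives $0, deviation gives −$51453 → loss $51453.
Maximum loss: $57778.

$57778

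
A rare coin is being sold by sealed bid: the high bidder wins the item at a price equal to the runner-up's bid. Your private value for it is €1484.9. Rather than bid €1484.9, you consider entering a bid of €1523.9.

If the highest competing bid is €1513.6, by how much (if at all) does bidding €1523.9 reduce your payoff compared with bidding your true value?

Bidding your value €1484.9: you lose (since €1484.9 < €1513.6). Payoff €0.
Bidding €1523.9: you win and pay €1513.6. Payoff €1484.9 − €1513.6 = −€28.7.
The competing bid €1513.6 lies between your value and your inflated bid, so overbidding wins an item priced above your value.
Loss from deviating = €0 − (−€28.7) = €28.7.

€28.7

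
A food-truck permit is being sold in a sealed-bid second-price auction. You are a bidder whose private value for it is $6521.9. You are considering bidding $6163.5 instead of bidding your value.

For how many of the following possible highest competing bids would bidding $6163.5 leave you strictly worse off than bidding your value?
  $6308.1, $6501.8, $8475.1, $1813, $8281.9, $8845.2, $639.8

2

The deviation hurts exactly when the highest competing bid lies strictly between $6163.5 and $6521.9 — underbidding then forfeits a profitable win.
$6308.1: inside the interval → strictly worse (loss $213.8).
$6501.8: inside the interval → strictly worse (loss $20.1).
$8475.1: above both → same outcome either way.
$1813: below both → same outcome either way.
$8281.9: above both → same outcome either way.
$8845.2: above both → same outcome either way.
$639.8: below both → same outcome either way.
Count: 2.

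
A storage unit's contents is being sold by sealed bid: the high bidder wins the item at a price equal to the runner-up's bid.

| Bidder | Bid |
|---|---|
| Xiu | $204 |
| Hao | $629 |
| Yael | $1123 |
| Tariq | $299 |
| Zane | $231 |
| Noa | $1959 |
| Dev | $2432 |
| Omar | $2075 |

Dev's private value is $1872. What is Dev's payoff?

−$203

Highest bid: Dev at $2432, so Dev wins.
Second-highest bid: Omar at $2075 — that is the price the winner pays.
Dev's payoff = value − price = $1872 − $2075 = −$203.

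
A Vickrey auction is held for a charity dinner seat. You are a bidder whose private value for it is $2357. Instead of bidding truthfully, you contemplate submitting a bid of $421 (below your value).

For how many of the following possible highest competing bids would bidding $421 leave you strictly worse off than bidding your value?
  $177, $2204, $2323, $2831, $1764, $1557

4

The deviation hurts exactly when the highest competing bid lies strictly between $421 and $2357 — underbidding then forfeits a profitable win.
$177: below both → same outcome either way.
$2204: inside the interval → strictly worse (loss $153).
$2323: inside the interval → strictly worse (loss $34).
$2831: above both → same outcome either way.
$1764: inside the interval → strictly worse (loss $593).
$1557: inside the interval → strictly worse (loss $800).
Count: 4.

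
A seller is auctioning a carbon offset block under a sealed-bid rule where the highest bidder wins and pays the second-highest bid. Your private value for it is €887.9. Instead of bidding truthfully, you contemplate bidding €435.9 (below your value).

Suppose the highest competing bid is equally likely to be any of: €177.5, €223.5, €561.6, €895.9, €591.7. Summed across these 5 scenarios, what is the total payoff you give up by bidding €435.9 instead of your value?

€622.5

The deviation costs you only when the competing bid falls strictly between €435.9 and €887.9; elsewhere both bids give the same outcome.
€177.5: outcomes coincide → loss €0.
€223.5: outcomes coincide → loss €0.
€561.6: truthful payoff €326.3, deviation payoff €0 → loss €326.3.
€895.9: outcomes coincide → loss €0.
€591.7: truthful payoff €296.2, deviation payoff €0 → loss €296.2.
Total loss = €326.3 + €296.2 = €622.5.
Truthful bidding weakly dominates here: raising your bid can only win items priced above your value, and lowering it can only forfeit items priced below.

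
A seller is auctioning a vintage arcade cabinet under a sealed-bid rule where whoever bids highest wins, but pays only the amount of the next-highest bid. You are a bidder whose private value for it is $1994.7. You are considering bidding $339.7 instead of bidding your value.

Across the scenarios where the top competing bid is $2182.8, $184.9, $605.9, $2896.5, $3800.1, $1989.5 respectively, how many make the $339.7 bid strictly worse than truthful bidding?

The deviation hurts exactly when the highest competing bid lies strictly between $339.7 and $1994.7 — underbidding then forfeits a profitable win.
$2182.8: above both → same outcome either way.
$184.9: below both → same outcome either way.
$605.9: inside the interval → strictly worse (loss $1388.8).
$2896.5: above both → same outcome either way.
$3800.1: above both → same outcome either way.
$1989.5: inside the interval → strictly worse (loss $5.2).
Count: 2.

2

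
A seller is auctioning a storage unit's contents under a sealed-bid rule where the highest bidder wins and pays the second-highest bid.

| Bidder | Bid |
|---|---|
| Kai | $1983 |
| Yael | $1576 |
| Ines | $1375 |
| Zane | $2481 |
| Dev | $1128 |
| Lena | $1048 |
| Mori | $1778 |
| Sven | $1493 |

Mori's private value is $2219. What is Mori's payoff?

Highest bid: Zane at $2481, so Zane wins.
Second-highest bid: Kai at $1983 — that is the price the winner pays.
Mori did not win, so Mori pays nothing and receives nothing: payoff $0.

$0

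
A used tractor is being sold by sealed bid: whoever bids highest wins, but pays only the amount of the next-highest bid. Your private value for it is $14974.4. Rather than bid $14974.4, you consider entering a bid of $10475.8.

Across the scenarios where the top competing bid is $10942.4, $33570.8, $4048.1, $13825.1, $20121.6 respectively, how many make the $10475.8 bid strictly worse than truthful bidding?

The deviation hurts exactly when the highest competing bid lies strictly between $10475.8 and $14974.4 — underbidding then forfeits a profitable win.
$10942.4: inside the interval → strictly worse (loss $4032).
$33570.8: above both → same outcome either way.
$4048.1: below both → same outcome either way.
$13825.1: inside the interval → strictly worse (loss $1149.3).
$20121.6: above both → same outcome either way.
Count: 2.

2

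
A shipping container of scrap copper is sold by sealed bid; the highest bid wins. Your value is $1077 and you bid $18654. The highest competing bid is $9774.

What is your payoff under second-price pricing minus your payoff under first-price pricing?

$8880

You have the highest bid, so you win under either rule.
Second-price: pay $9774 → payoff −$8697.
First-price: pay your own bid $18654 → payoff −$17577.
Difference = −$8697 − (−$17577) = $8880.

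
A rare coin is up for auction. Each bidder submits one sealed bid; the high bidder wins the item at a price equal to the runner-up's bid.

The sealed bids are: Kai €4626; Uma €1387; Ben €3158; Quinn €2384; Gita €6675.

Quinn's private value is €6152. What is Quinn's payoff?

€0

Highest bid: Gita at €6675, so Gita wins.
Second-highest bid: Kai at €4626 — that is the price the winner pays.
Quinn did not win, so Quinn pays nothing and receives nothing: payoff €0.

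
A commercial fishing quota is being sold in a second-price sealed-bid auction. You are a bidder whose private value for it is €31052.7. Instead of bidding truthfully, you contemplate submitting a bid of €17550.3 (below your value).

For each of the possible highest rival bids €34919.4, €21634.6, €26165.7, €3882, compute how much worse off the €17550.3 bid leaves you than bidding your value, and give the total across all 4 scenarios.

€14305.1

The deviation costs you only when the competing bid falls strictly between €17550.3 and €31052.7; elsewhere both bids give the same outcome.
€34919.4: outcomes coincide → loss €0.
€21634.6: truthful payoff €9418.1, deviation payoff €0 → loss €9418.1.
€26165.7: truthful payoff €4887, deviation payoff €0 → loss €4887.
€3882: outcomes coincide → loss €0.
Total loss = €9418.1 + €4887 = €14305.1.
Truthful bidding weakly dominates here: raising your bid can only win items priced above your value, and lowering it can only forfeit items priced below.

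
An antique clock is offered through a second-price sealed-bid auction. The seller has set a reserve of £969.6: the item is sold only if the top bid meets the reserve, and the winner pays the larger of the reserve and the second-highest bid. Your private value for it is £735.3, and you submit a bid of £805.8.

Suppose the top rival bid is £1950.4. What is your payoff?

Your bid £805.8 is below the highest competing bid £1950.4, so you lose. Payoff £0.

£0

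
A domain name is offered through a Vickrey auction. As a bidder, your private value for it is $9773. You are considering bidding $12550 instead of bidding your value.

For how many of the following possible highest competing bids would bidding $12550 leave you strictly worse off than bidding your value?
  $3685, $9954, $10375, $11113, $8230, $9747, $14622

The deviation hurts exactly when the highest competing bid lies strictly between $9773 and $12550 — overbidding then wins at a price above your value.
$3685: below both → same outcome either way.
$9954: inside the interval → strictly worse (loss $181).
$10375: inside the interval → strictly worse (loss $602).
$11113: inside the interval → strictly worse (loss $1340).
$8230: below both → same outcome either way.
$9747: below both → same outcome either way.
$14622: above both → same outcome either way.
Count: 3.

3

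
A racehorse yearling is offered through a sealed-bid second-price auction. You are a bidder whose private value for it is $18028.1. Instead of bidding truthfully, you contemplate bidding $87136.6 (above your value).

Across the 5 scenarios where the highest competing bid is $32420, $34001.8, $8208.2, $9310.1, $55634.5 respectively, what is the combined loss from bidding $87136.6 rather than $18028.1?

The deviation costs you only when the competing bid falls strictly between $18028.1 and $87136.6; elsewhere both bids give the same outcome.
$32420: truthful payoff $0, deviation payoff −$14391.9 → loss $14391.9.
$34001.8: truthful payoff $0, deviation payoff −$15973.7 → loss $15973.7.
$8208.2: outcomes coincide → loss $0.
$9310.1: outcomes coincide → loss $0.
$55634.5: truthful payoff $0, deviation payoff −$37606.4 → loss $37606.4.
Total loss = $14391.9 + $15973.7 + $37606.4 = $67972.

$67972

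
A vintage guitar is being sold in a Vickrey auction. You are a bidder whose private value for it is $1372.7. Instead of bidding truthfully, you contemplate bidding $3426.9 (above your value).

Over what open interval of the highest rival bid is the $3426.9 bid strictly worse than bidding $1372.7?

If the competing bid is below $1372.7, both bids win at the same price — no difference.
If it is above $3426.9, both bids lose — no difference.
If it lies strictly between $1372.7 and $3426.9, bidding your value loses (payoff 0) while bidding $3426.9 wins at a price above your value (payoff negative).
So the deviation strictly hurts on the open interval ($1372.7, $3426.9).

($1372.7, $3426.9)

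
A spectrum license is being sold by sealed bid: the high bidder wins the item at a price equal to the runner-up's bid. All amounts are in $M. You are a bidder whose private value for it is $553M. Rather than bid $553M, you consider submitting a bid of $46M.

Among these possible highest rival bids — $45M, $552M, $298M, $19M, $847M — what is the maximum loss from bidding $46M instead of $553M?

$255M

$45M: same outcome either way → loss $0M.
$552M: truthful gives $1M, deviation gives $0M → loss $1M.
$298M: truthful gives $255M, deviation gives $0M → loss $255M.
$19M: same outcome either way → loss $0M.
$847M: same outcome either way → loss $0M.
Maximum loss: $255M.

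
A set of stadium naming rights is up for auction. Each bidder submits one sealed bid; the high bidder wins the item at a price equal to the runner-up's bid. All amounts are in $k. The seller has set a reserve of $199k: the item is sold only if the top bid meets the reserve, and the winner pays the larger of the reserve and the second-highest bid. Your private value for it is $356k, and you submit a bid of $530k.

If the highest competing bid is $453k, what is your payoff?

−$97k

Your bid $530k is the highest and exceeds the reserve.
Price = max(second-highest bid, reserve) = max($453k, $199k) = $453k.
Payoff = $356k − $453k = −$97k.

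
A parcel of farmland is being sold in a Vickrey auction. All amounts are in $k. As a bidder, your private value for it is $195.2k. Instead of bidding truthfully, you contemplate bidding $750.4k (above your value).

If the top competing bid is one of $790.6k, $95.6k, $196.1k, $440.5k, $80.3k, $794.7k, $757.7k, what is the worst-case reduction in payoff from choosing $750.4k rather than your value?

$245.3k

$790.6k: same outcome either way → loss $0k.
$95.6k: same outcome either way → loss $0k.
$196.1k: truthful gives $0k, deviation gives −$0.9k → loss $0.9k.
$440.5k: truthful gives $0k, deviation gives −$245.3k → loss $245.3k.
$80.3k: same outcome either way → loss $0k.
$794.7k: same outcome either way → loss $0k.
$757.7k: same outcome either way → loss $0k.
Maximum loss: $245.3k.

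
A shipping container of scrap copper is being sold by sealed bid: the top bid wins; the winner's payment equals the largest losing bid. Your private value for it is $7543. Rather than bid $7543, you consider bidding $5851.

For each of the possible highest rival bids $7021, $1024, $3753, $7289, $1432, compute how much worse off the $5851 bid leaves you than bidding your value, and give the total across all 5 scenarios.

$776

The deviation costs you only when the competing bid falls strictly between $5851 and $7543; elsewhere both bids give the same outcome.
$7021: truthful payoff $522, deviation payoff $0 → loss $522.
$1024: outcomes coincide → loss $0.
$3753: outcomes coincide → loss $0.
$7289: truthful payoff $254, deviation payoff $0 → loss $254.
$1432: outcomes coincide → loss $0.
Total loss = $522 + $254 = $776.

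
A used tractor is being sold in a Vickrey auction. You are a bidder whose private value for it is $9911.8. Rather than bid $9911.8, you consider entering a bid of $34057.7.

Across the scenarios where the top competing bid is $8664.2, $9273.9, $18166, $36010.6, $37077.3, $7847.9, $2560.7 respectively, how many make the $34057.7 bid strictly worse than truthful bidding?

The deviation hurts exactly when the highest competing bid lies strictly between $9911.8 and $34057.7 — overbidding then wins at a price above your value.
$8664.2: below both → same outcome either way.
$9273.9: below both → same outcome either way.
$18166: inside the interval → strictly worse (loss $8254.2).
$36010.6: above both → same outcome either way.
$37077.3: above both → same outcome either way.
$7847.9: below both → same outcome either way.
$2560.7: below both → same outcome either way.
Count: 1.

1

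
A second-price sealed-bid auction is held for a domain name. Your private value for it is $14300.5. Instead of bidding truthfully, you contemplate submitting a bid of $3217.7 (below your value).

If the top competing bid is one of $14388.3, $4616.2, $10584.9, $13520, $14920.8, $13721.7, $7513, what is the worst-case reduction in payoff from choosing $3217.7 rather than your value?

$9684.3

$14388.3: same outcome either way → loss $0.
$4616.2: truthful gives $9684.3, deviation gives $0 → loss $9684.3.
$10584.9: truthful gives $3715.6, deviation gives $0 → loss $3715.6.
$13520: truthful gives $780.5, deviation gives $0 → loss $780.5.
$14920.8: same outcome either way → loss $0.
$13721.7: truthful gives $578.8, deviation gives $0 → loss $578.8.
$7513: truthful gives $6787.5, deviation gives $0 → loss $6787.5.
Maximum loss: $9684.3.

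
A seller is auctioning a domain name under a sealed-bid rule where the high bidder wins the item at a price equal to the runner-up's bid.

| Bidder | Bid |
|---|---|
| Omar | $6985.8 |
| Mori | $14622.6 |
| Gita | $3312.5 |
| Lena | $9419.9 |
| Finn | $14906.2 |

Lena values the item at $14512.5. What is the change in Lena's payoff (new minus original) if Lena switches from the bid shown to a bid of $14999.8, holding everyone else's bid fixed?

The highest bid among the other bidders is $14906.2; Lena's bid doesn't change that.
Original bid $9419.9: Lena is not highest (top rival bid is $14906.2); payoff $0.
Alternative bid $14999.8: Lena is highest, pays the top rival bid $14906.2; payoff $14512.5 − $14906.2 = −$393.7.
Change in payoff = −$393.7 − ($0) = −$393.7.

−$393.7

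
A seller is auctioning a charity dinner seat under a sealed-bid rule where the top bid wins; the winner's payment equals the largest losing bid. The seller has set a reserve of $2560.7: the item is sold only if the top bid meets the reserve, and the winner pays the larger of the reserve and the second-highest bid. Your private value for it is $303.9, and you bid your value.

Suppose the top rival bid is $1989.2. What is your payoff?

Your bid $303.9 is below the highest competing bid $1989.2, so you lose. Payoff $0.

$0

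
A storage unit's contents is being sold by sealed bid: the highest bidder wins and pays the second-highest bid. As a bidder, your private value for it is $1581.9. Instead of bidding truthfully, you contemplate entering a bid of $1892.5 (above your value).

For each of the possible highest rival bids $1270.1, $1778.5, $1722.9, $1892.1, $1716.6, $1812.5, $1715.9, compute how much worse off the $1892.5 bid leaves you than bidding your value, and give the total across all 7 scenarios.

$1147.1

The deviation costs you only when the competing bid falls strictly between $1581.9 and $1892.5; elsewhere both bids give the same outcome.
$1270.1: outcomes coincide → loss $0.
$1778.5: truthful payoff $0, deviation payoff −$196.6 → loss $196.6.
$1722.9: truthful payoff $0, deviation payoff −$141 → loss $141.
$1892.1: truthful payoff $0, deviation payoff −$310.2 → loss $310.2.
$1716.6: truthful payoff $0, deviation payoff −$134.7 → loss $134.7.
$1812.5: truthful payoff $0, deviation payoff −$230.6 → loss $230.6.
$1715.9: truthful payoff $0, deviation payoff −$134 → loss $134.
Total loss = $196.6 + $141 + $310.2 + $134.7 + $230.6 + $134 = $1147.1.
Because the price is fixed by the runner-up's bid, deviating from your value can only change a good outcome into a bad one — never the reverse.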